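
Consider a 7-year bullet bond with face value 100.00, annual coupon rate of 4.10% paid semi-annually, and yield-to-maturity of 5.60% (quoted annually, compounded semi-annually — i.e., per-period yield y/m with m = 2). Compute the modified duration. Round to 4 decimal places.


Answer: Modified duration = 5.9415

Derivation:
Coupon per period c = face * coupon_rate / m = 2.050000
Periods per year m = 2; per-period yield y/m = 0.028000
Number of cashflows N = 14
Cashflows (t years, CF_t, discount factor 1/(1+y/m)^(m*t), PV):
  t = 0.5000: CF_t = 2.050000, DF = 0.972763, PV = 1.994163
  t = 1.0000: CF_t = 2.050000, DF = 0.946267, PV = 1.939848
  t = 1.5000: CF_t = 2.050000, DF = 0.920493, PV = 1.887011
  t = 2.0000: CF_t = 2.050000, DF = 0.895422, PV = 1.835614
  t = 2.5000: CF_t = 2.050000, DF = 0.871033, PV = 1.785617
  t = 3.0000: CF_t = 2.050000, DF = 0.847308, PV = 1.736981
  t = 3.5000: CF_t = 2.050000, DF = 0.824230, PV = 1.689671
  t = 4.0000: CF_t = 2.050000, DF = 0.801780, PV = 1.643648
  t = 4.5000: CF_t = 2.050000, DF = 0.779941, PV = 1.598880
  t = 5.0000: CF_t = 2.050000, DF = 0.758698, PV = 1.555331
  t = 5.5000: CF_t = 2.050000, DF = 0.738033, PV = 1.512968
  t = 6.0000: CF_t = 2.050000, DF = 0.717931, PV = 1.471758
  t = 6.5000: CF_t = 2.050000, DF = 0.698376, PV = 1.431671
  t = 7.0000: CF_t = 102.050000, DF = 0.679354, PV = 69.328117
Price P = sum_t PV_t = 91.411279
First compute Macaulay numerator sum_t t * PV_t:
  t * PV_t at t = 0.5000: 0.997082
  t * PV_t at t = 1.0000: 1.939848
  t * PV_t at t = 1.5000: 2.830517
  t * PV_t at t = 2.0000: 3.671228
  t * PV_t at t = 2.5000: 4.464042
  t * PV_t at t = 3.0000: 5.210944
  t * PV_t at t = 3.5000: 5.913847
  t * PV_t at t = 4.0000: 6.574594
  t * PV_t at t = 4.5000: 7.194959
  t * PV_t at t = 5.0000: 7.776653
  t * PV_t at t = 5.5000: 8.321321
  t * PV_t at t = 6.0000: 8.830550
  t * PV_t at t = 6.5000: 9.305865
  t * PV_t at t = 7.0000: 485.296818
Macaulay duration D = 558.328268 / 91.411279 = 6.107871
Modified duration = D / (1 + y/m) = 6.107871 / (1 + 0.028000) = 5.941508


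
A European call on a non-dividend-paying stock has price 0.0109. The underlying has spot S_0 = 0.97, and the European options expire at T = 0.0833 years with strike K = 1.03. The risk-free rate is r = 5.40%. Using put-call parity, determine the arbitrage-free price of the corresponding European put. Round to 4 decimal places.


Answer: Put price = 0.0663

Derivation:
Put-call parity: C - P = S_0 * exp(-qT) - K * exp(-rT).
S_0 * exp(-qT) = 0.9700 * 1.00000000 = 0.97000000
K * exp(-rT) = 1.0300 * 0.99551190 = 1.02537726
P = C - S*exp(-qT) + K*exp(-rT)
P = 0.0109 - 0.97000000 + 1.02537726 = 0.0663


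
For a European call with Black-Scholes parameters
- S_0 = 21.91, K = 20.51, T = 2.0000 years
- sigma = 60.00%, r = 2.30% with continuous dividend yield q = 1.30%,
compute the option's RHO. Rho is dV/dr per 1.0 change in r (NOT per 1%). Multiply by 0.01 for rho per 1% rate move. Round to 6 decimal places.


d1 = 0.5256520814; d2 = -0.3228760561
phi(d1) = 0.3474642182; exp(-qT) = 0.9743350896; exp(-rT) = 0.9550419622
N(d2) = 0.3733945552
Rho = K*T*exp(-rT)*N(d2) = 20.5100 * 2.0000 * 0.9550419622 * 0.3733945552 = 14.628038

Answer: Rho = 14.628038


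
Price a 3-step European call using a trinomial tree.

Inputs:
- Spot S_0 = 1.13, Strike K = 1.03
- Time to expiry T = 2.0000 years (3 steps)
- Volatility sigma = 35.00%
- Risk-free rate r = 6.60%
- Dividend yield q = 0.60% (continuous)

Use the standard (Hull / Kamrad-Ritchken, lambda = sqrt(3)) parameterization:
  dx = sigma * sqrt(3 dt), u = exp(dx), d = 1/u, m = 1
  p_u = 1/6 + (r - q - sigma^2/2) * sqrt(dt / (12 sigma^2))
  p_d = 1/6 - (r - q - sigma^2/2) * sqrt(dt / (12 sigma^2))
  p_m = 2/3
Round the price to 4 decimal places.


dt = T/N = 0.666667; dx = sigma*sqrt(3*dt) = 0.494975
u = exp(dx) = 1.640457; d = 1/u = 0.609586
p_u = 0.165825, p_m = 0.666667, p_d = 0.167508
Discount per step: exp(-r*dt) = 0.956954
Stock lattice S(k, j) with j the centered position index:
  k=0: S(0,+0) = 1.1300
  k=1: S(1,-1) = 0.6888; S(1,+0) = 1.1300; S(1,+1) = 1.8537
  k=2: S(2,-2) = 0.4199; S(2,-1) = 0.6888; S(2,+0) = 1.1300; S(2,+1) = 1.8537; S(2,+2) = 3.0409
  k=3: S(3,-3) = 0.2560; S(3,-2) = 0.4199; S(3,-1) = 0.6888; S(3,+0) = 1.1300; S(3,+1) = 1.8537; S(3,+2) = 3.0409; S(3,+3) = 4.9885
Terminal payoffs V(N, j) = max(S_T - K, 0):
  V(3,-3) = 0.000000; V(3,-2) = 0.000000; V(3,-1) = 0.000000; V(3,+0) = 0.100000; V(3,+1) = 0.823716; V(3,+2) = 2.010941; V(3,+3) = 3.958533
Backward induction: V(k, j) = exp(-r*dt) * [p_u * V(k+1, j+1) + p_m * V(k+1, j) + p_d * V(k+1, j-1)]
  V(2,-2) = exp(-r*dt) * [p_u*0.000000 + p_m*0.000000 + p_d*0.000000] = 0.000000
  V(2,-1) = exp(-r*dt) * [p_u*0.100000 + p_m*0.000000 + p_d*0.000000] = 0.015869
  V(2,+0) = exp(-r*dt) * [p_u*0.823716 + p_m*0.100000 + p_d*0.000000] = 0.194510
  V(2,+1) = exp(-r*dt) * [p_u*2.010941 + p_m*0.823716 + p_d*0.100000] = 0.860645
  V(2,+2) = exp(-r*dt) * [p_u*3.958533 + p_m*2.010941 + p_d*0.823716] = 2.043126
  V(1,-1) = exp(-r*dt) * [p_u*0.194510 + p_m*0.015869 + p_d*0.000000] = 0.040990
  V(1,+0) = exp(-r*dt) * [p_u*0.860645 + p_m*0.194510 + p_d*0.015869] = 0.263208
  V(1,+1) = exp(-r*dt) * [p_u*2.043126 + p_m*0.860645 + p_d*0.194510] = 0.904462
  V(0,+0) = exp(-r*dt) * [p_u*0.904462 + p_m*0.263208 + p_d*0.040990] = 0.318015

Answer: Price = V(0,0) = 0.3180


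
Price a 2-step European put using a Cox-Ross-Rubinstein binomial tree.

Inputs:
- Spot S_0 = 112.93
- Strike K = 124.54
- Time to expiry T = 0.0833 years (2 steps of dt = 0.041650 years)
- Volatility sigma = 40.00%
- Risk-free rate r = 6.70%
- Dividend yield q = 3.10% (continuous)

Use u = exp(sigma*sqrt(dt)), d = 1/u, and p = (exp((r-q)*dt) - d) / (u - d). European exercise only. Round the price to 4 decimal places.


dt = T/N = 0.041650
u = exp(sigma*sqrt(dt)) = 1.085058; d = 1/u = 0.921610
p = (exp((r-q)*dt) - d) / (u - d) = 0.488783
Discount per step: exp(-r*dt) = 0.997213
Stock lattice S(k, i) with i counting down-moves:
  k=0: S(0,0) = 112.9300
  k=1: S(1,0) = 122.5356; S(1,1) = 104.0774
  k=2: S(2,0) = 132.9582; S(2,1) = 112.9300; S(2,2) = 95.9188
Terminal payoffs V(N, i) = max(K - S_T, 0):
  V(2,0) = 0.000000; V(2,1) = 11.610000; V(2,2) = 28.621248
Backward induction: V(k, i) = exp(-r*dt) * [p * V(k+1, i) + (1-p) * V(k+1, i+1)].
  V(1,0) = exp(-r*dt) * [p*0.000000 + (1-p)*11.610000] = 5.918685
  V(1,1) = exp(-r*dt) * [p*11.610000 + (1-p)*28.621248] = 20.249844
  V(0,0) = exp(-r*dt) * [p*5.918685 + (1-p)*20.249844] = 13.208102

Answer: Price = V(0,0) = 13.2081


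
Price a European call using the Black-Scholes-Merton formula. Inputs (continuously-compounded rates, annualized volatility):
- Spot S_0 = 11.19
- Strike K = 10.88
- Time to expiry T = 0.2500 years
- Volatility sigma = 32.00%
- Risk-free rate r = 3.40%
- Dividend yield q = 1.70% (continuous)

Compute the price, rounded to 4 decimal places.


d1 = (ln(S/K) + (r - q + 0.5*sigma^2) * T) / (sigma * sqrt(T)) = 0.28215176
d2 = d1 - sigma * sqrt(T) = 0.12215176
exp(-rT) = 0.99153602; exp(-qT) = 0.99575902
C = S_0 * exp(-qT) * N(d1) - K * exp(-rT) * N(d2)
N(d1) = 0.61108643; N(d2) = 0.54861058
C = 11.1900 * 0.99575902 * 0.61108643 - 10.8800 * 0.99153602 * 0.54861058 = 0.8907

Answer: Price = 0.8907


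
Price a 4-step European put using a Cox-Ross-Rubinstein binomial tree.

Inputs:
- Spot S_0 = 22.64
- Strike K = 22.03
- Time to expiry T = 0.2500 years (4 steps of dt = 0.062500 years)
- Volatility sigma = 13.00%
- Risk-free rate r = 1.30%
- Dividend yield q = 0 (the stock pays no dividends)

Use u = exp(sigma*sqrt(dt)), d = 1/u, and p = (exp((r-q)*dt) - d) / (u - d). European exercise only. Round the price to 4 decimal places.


dt = T/N = 0.062500
u = exp(sigma*sqrt(dt)) = 1.033034; d = 1/u = 0.968022
p = (exp((r-q)*dt) - d) / (u - d) = 0.504379
Discount per step: exp(-r*dt) = 0.999188
Stock lattice S(k, i) with i counting down-moves:
  k=0: S(0,0) = 22.6400
  k=1: S(1,0) = 23.3879; S(1,1) = 21.9160
  k=2: S(2,0) = 24.1605; S(2,1) = 22.6400; S(2,2) = 21.2152
  k=3: S(3,0) = 24.9586; S(3,1) = 23.3879; S(3,2) = 21.9160; S(3,3) = 20.5368
  k=4: S(4,0) = 25.7831; S(4,1) = 24.1605; S(4,2) = 22.6400; S(4,3) = 21.2152; S(4,4) = 19.8801
Terminal payoffs V(N, i) = max(K - S_T, 0):
  V(4,0) = 0.000000; V(4,1) = 0.000000; V(4,2) = 0.000000; V(4,3) = 0.814793; V(4,4) = 2.149919
Backward induction: V(k, i) = exp(-r*dt) * [p * V(k+1, i) + (1-p) * V(k+1, i+1)].
  V(3,0) = exp(-r*dt) * [p*0.000000 + (1-p)*0.000000] = 0.000000
  V(3,1) = exp(-r*dt) * [p*0.000000 + (1-p)*0.000000] = 0.000000
  V(3,2) = exp(-r*dt) * [p*0.000000 + (1-p)*0.814793] = 0.403501
  V(3,3) = exp(-r*dt) * [p*0.814793 + (1-p)*2.149919] = 1.475311
  V(2,0) = exp(-r*dt) * [p*0.000000 + (1-p)*0.000000] = 0.000000
  V(2,1) = exp(-r*dt) * [p*0.000000 + (1-p)*0.403501] = 0.199821
  V(2,2) = exp(-r*dt) * [p*0.403501 + (1-p)*1.475311] = 0.933954
  V(1,0) = exp(-r*dt) * [p*0.000000 + (1-p)*0.199821] = 0.098955
  V(1,1) = exp(-r*dt) * [p*0.199821 + (1-p)*0.933954] = 0.563215
  V(0,0) = exp(-r*dt) * [p*0.098955 + (1-p)*0.563215] = 0.328785

Answer: Price = V(0,0) = 0.3288


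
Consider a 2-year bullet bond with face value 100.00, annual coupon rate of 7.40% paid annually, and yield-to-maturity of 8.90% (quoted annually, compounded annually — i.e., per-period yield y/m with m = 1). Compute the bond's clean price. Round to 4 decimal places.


Coupon per period c = face * coupon_rate / m = 7.400000
Periods per year m = 1; per-period yield y/m = 0.089000
Number of cashflows N = 2
Cashflows (t years, CF_t, discount factor 1/(1+y/m)^(m*t), PV):
  t = 1.0000: CF_t = 7.400000, DF = 0.918274, PV = 6.795225
  t = 2.0000: CF_t = 107.400000, DF = 0.843226, PV = 90.562525
Price P = sum_t PV_t = 97.357750

Answer: Price = 97.3577


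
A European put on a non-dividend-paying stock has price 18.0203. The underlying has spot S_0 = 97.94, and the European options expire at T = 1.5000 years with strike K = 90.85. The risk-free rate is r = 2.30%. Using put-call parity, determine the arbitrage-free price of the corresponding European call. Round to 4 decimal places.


Answer: Call price = 28.1912

Derivation:
Put-call parity: C - P = S_0 * exp(-qT) - K * exp(-rT).
S_0 * exp(-qT) = 97.9400 * 1.00000000 = 97.94000000
K * exp(-rT) = 90.8500 * 0.96608834 = 87.76912566
C = P + S*exp(-qT) - K*exp(-rT)
C = 18.0203 + 97.94000000 - 87.76912566 = 28.1912


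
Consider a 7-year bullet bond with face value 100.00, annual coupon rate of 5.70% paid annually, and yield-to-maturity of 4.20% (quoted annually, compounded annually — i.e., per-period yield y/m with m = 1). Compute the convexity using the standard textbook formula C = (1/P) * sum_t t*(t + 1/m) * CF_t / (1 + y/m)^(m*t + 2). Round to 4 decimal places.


Coupon per period c = face * coupon_rate / m = 5.700000
Periods per year m = 1; per-period yield y/m = 0.042000
Number of cashflows N = 7
Cashflows (t years, CF_t, discount factor 1/(1+y/m)^(m*t), PV):
  t = 1.0000: CF_t = 5.700000, DF = 0.959693, PV = 5.470250
  t = 2.0000: CF_t = 5.700000, DF = 0.921010, PV = 5.249760
  t = 3.0000: CF_t = 5.700000, DF = 0.883887, PV = 5.038157
  t = 4.0000: CF_t = 5.700000, DF = 0.848260, PV = 4.835084
  t = 5.0000: CF_t = 5.700000, DF = 0.814069, PV = 4.640195
  t = 6.0000: CF_t = 5.700000, DF = 0.781257, PV = 4.453162
  t = 7.0000: CF_t = 105.700000, DF = 0.749766, PV = 79.250307
Price P = sum_t PV_t = 108.936915
Convexity numerator sum_t t*(t + 1/m) * CF_t / (1+y/m)^(m*t + 2):
  t = 1.0000: term = 10.076314
  t = 2.0000: term = 29.010501
  t = 3.0000: term = 55.682344
  t = 4.0000: term = 89.063250
  t = 5.0000: term = 128.210052
  t = 6.0000: term = 172.259187
  t = 7.0000: term = 4087.460263
Convexity = (1/P) * sum = 4571.761912 / 108.936915 = 41.967059

Answer: Convexity = 41.9671


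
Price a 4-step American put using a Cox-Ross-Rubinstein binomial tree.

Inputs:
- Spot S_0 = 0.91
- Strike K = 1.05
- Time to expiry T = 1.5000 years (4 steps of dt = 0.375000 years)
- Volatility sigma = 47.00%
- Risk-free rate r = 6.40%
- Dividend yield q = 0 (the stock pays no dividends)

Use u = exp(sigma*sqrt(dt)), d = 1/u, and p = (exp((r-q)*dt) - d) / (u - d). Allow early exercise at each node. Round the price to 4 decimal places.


dt = T/N = 0.375000
u = exp(sigma*sqrt(dt)) = 1.333511; d = 1/u = 0.749900
p = (exp((r-q)*dt) - d) / (u - d) = 0.470160
Discount per step: exp(-r*dt) = 0.976286
Stock lattice S(k, i) with i counting down-moves:
  k=0: S(0,0) = 0.9100
  k=1: S(1,0) = 1.2135; S(1,1) = 0.6824
  k=2: S(2,0) = 1.6182; S(2,1) = 0.9100; S(2,2) = 0.5117
  k=3: S(3,0) = 2.1579; S(3,1) = 1.2135; S(3,2) = 0.6824; S(3,3) = 0.3838
  k=4: S(4,0) = 2.8776; S(4,1) = 1.6182; S(4,2) = 0.9100; S(4,3) = 0.5117; S(4,4) = 0.2878
Terminal payoffs V(N, i) = max(K - S_T, 0):
  V(4,0) = 0.000000; V(4,1) = 0.000000; V(4,2) = 0.140000; V(4,3) = 0.538261; V(4,4) = 0.762223
Backward induction: V(k, i) = exp(-r*dt) * [p * V(k+1, i) + (1-p) * V(k+1, i+1)]; then take max(V_cont, immediate exercise) for American.
  V(3,0) = exp(-r*dt) * [p*0.000000 + (1-p)*0.000000] = 0.000000; exercise = 0.000000; V(3,0) = max -> 0.000000
  V(3,1) = exp(-r*dt) * [p*0.000000 + (1-p)*0.140000] = 0.072419; exercise = 0.000000; V(3,1) = max -> 0.072419
  V(3,2) = exp(-r*dt) * [p*0.140000 + (1-p)*0.538261] = 0.342691; exercise = 0.367591; V(3,2) = max -> 0.367591
  V(3,3) = exp(-r*dt) * [p*0.538261 + (1-p)*0.762223] = 0.641347; exercise = 0.666247; V(3,3) = max -> 0.666247
  V(2,0) = exp(-r*dt) * [p*0.000000 + (1-p)*0.072419] = 0.037460; exercise = 0.000000; V(2,0) = max -> 0.037460
  V(2,1) = exp(-r*dt) * [p*0.072419 + (1-p)*0.367591] = 0.223387; exercise = 0.140000; V(2,1) = max -> 0.223387
  V(2,2) = exp(-r*dt) * [p*0.367591 + (1-p)*0.666247] = 0.513361; exercise = 0.538261; V(2,2) = max -> 0.538261
  V(1,0) = exp(-r*dt) * [p*0.037460 + (1-p)*0.223387] = 0.132747; exercise = 0.000000; V(1,0) = max -> 0.132747
  V(1,1) = exp(-r*dt) * [p*0.223387 + (1-p)*0.538261] = 0.380966; exercise = 0.367591; V(1,1) = max -> 0.380966
  V(0,0) = exp(-r*dt) * [p*0.132747 + (1-p)*0.380966] = 0.257997; exercise = 0.140000; V(0,0) = max -> 0.257997

Answer: Price = V(0,0) = 0.2580


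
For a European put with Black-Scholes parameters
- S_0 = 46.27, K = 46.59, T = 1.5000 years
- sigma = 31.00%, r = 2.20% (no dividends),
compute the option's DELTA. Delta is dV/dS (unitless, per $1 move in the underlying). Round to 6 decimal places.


d1 = 0.2585999466; d2 = -0.1210709635
phi(d1) = 0.3858234107; exp(-qT) = 1.0000000000; exp(-rT) = 0.9675385596
N(-d1) = 0.3979719622
Delta = -exp(-qT) * N(-d1) = -1.0000000000 * 0.3979719622 = -0.397972

Answer: Delta = -0.397972


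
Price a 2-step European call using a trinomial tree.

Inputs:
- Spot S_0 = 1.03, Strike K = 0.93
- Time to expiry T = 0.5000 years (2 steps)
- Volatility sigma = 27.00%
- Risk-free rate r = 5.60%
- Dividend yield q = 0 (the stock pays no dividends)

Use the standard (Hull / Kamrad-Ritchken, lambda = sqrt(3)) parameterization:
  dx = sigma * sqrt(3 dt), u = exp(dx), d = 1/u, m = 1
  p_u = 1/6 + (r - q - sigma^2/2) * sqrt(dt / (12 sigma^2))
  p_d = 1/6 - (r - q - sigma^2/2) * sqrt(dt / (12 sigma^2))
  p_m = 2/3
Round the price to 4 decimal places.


Answer: Price = V(0,0) = 0.1557

Derivation:
dt = T/N = 0.250000; dx = sigma*sqrt(3*dt) = 0.233827
u = exp(dx) = 1.263426; d = 1/u = 0.791499
p_u = 0.177118, p_m = 0.666667, p_d = 0.156216
Discount per step: exp(-r*dt) = 0.986098
Stock lattice S(k, j) with j the centered position index:
  k=0: S(0,+0) = 1.0300
  k=1: S(1,-1) = 0.8152; S(1,+0) = 1.0300; S(1,+1) = 1.3013
  k=2: S(2,-2) = 0.6453; S(2,-1) = 0.8152; S(2,+0) = 1.0300; S(2,+1) = 1.3013; S(2,+2) = 1.6441
Terminal payoffs V(N, j) = max(S_T - K, 0):
  V(2,-2) = 0.000000; V(2,-1) = 0.000000; V(2,+0) = 0.100000; V(2,+1) = 0.371328; V(2,+2) = 0.714132
Backward induction: V(k, j) = exp(-r*dt) * [p_u * V(k+1, j+1) + p_m * V(k+1, j) + p_d * V(k+1, j-1)]
  V(1,-1) = exp(-r*dt) * [p_u*0.100000 + p_m*0.000000 + p_d*0.000000] = 0.017466
  V(1,+0) = exp(-r*dt) * [p_u*0.371328 + p_m*0.100000 + p_d*0.000000] = 0.130594
  V(1,+1) = exp(-r*dt) * [p_u*0.714132 + p_m*0.371328 + p_d*0.100000] = 0.384242
  V(0,+0) = exp(-r*dt) * [p_u*0.384242 + p_m*0.130594 + p_d*0.017466] = 0.155653


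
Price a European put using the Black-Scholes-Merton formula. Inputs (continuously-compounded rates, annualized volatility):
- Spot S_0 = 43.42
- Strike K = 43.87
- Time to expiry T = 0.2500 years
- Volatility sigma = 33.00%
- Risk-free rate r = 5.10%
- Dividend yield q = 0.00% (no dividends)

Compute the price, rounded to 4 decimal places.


Answer: Price = 2.7988

Derivation:
d1 = (ln(S/K) + (r - q + 0.5*sigma^2) * T) / (sigma * sqrt(T)) = 0.09728454
d2 = d1 - sigma * sqrt(T) = -0.06771546
exp(-rT) = 0.98733094; exp(-qT) = 1.00000000
P = K * exp(-rT) * N(-d2) - S_0 * exp(-qT) * N(-d1)
N(-d1) = 0.46125022; N(-d2) = 0.52699393
P = 43.8700 * 0.98733094 * 0.52699393 - 43.4200 * 1.00000000 * 0.46125022 = 2.7988


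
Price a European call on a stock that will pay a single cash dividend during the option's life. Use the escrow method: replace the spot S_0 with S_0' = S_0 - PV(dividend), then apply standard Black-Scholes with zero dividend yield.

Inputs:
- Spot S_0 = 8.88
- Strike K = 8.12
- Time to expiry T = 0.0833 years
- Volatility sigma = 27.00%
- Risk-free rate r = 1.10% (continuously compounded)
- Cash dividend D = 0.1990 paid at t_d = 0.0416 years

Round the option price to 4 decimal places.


Answer: Price = 0.6380

Derivation:
PV(D) = D * exp(-r * t_d) = 0.1990 * 0.99954250 = 0.19890896
S_0' = S_0 - PV(D) = 8.8800 - 0.19890896 = 8.68109104
d1 = (ln(S_0'/K) + (r + sigma^2/2)*T) / (sigma*sqrt(T)) = 0.90815665
d2 = d1 - sigma*sqrt(T) = 0.83022996
exp(-rT) = 0.99908412
N(d1) = 0.81810227; N(d2) = 0.79679561
C = S_0' * N(d1) - K * exp(-rT) * N(d2) = 8.68109104 * 0.81810227 - 8.1200 * 0.99908412 * 0.79679561 = 0.6380


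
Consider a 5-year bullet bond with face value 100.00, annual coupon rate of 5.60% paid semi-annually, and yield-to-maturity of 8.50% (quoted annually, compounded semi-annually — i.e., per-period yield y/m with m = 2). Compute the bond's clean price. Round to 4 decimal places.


Answer: Price = 88.3842

Derivation:
Coupon per period c = face * coupon_rate / m = 2.800000
Periods per year m = 2; per-period yield y/m = 0.042500
Number of cashflows N = 10
Cashflows (t years, CF_t, discount factor 1/(1+y/m)^(m*t), PV):
  t = 0.5000: CF_t = 2.800000, DF = 0.959233, PV = 2.685851
  t = 1.0000: CF_t = 2.800000, DF = 0.920127, PV = 2.576356
  t = 1.5000: CF_t = 2.800000, DF = 0.882616, PV = 2.471325
  t = 2.0000: CF_t = 2.800000, DF = 0.846634, PV = 2.370575
  t = 2.5000: CF_t = 2.800000, DF = 0.812119, PV = 2.273933
  t = 3.0000: CF_t = 2.800000, DF = 0.779011, PV = 2.181231
  t = 3.5000: CF_t = 2.800000, DF = 0.747253, PV = 2.092308
  t = 4.0000: CF_t = 2.800000, DF = 0.716789, PV = 2.007010
  t = 4.5000: CF_t = 2.800000, DF = 0.687568, PV = 1.925189
  t = 5.0000: CF_t = 102.800000, DF = 0.659537, PV = 67.800435
Price P = sum_t PV_t = 88.384214


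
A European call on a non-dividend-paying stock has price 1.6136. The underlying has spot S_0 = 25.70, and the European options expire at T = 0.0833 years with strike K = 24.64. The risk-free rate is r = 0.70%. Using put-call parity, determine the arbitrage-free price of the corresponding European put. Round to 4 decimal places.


Answer: Put price = 0.5392

Derivation:
Put-call parity: C - P = S_0 * exp(-qT) - K * exp(-rT).
S_0 * exp(-qT) = 25.7000 * 1.00000000 = 25.70000000
K * exp(-rT) = 24.6400 * 0.99941707 = 24.62563660
P = C - S*exp(-qT) + K*exp(-rT)
P = 1.6136 - 25.70000000 + 24.62563660 = 0.5392


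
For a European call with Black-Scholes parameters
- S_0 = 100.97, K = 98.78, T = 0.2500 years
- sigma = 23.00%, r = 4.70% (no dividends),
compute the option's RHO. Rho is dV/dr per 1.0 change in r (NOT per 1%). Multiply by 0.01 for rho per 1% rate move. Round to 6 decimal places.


d1 = 0.3503546774; d2 = 0.2353546774
phi(d1) = 0.3751937450; exp(-qT) = 1.0000000000; exp(-rT) = 0.9883187617
N(d2) = 0.5930332699
Rho = K*T*exp(-rT)*N(d2) = 98.7800 * 0.2500 * 0.9883187617 * 0.5930332699 = 14.473885

Answer: Rho = 14.473885


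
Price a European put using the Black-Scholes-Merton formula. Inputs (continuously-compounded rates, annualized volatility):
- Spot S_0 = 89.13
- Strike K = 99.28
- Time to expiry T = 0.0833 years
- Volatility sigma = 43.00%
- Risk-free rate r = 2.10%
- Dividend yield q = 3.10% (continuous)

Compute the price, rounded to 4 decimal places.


d1 = (ln(S/K) + (r - q + 0.5*sigma^2) * T) / (sigma * sqrt(T)) = -0.81366333
d2 = d1 - sigma * sqrt(T) = -0.93776881
exp(-rT) = 0.99825223; exp(-qT) = 0.99742103
P = K * exp(-rT) * N(-d2) - S_0 * exp(-qT) * N(-d1)
N(-d1) = 0.79208108; N(-d2) = 0.82581838
P = 99.2800 * 0.99825223 * 0.82581838 - 89.1300 * 0.99742103 * 0.79208108 = 11.4278

Answer: Price = 11.4278


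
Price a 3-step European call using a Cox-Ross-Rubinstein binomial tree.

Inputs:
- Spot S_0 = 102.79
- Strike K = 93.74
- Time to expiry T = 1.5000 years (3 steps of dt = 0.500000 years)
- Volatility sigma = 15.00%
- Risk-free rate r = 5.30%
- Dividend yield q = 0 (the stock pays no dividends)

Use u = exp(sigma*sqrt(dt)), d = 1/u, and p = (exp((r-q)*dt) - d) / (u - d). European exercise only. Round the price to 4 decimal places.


Answer: Price = V(0,0) = 17.6803

Derivation:
dt = T/N = 0.500000
u = exp(sigma*sqrt(dt)) = 1.111895; d = 1/u = 0.899365
p = (exp((r-q)*dt) - d) / (u - d) = 0.599863
Discount per step: exp(-r*dt) = 0.973848
Stock lattice S(k, i) with i counting down-moves:
  k=0: S(0,0) = 102.7900
  k=1: S(1,0) = 114.2917; S(1,1) = 92.4458
  k=2: S(2,0) = 127.0804; S(2,1) = 102.7900; S(2,2) = 83.1425
  k=3: S(3,0) = 141.3001; S(3,1) = 114.2917; S(3,2) = 92.4458; S(3,3) = 74.7755
Terminal payoffs V(N, i) = max(S_T - K, 0):
  V(3,0) = 47.560118; V(3,1) = 20.551716; V(3,2) = 0.000000; V(3,3) = 0.000000
Backward induction: V(k, i) = exp(-r*dt) * [p * V(k+1, i) + (1-p) * V(k+1, i+1)].
  V(2,0) = exp(-r*dt) * [p*47.560118 + (1-p)*20.551716] = 35.791903
  V(2,1) = exp(-r*dt) * [p*20.551716 + (1-p)*0.000000] = 12.005815
  V(2,2) = exp(-r*dt) * [p*0.000000 + (1-p)*0.000000] = 0.000000
  V(1,0) = exp(-r*dt) * [p*35.791903 + (1-p)*12.005815] = 25.587097
  V(1,1) = exp(-r*dt) * [p*12.005815 + (1-p)*0.000000] = 7.013507
  V(0,0) = exp(-r*dt) * [p*25.587097 + (1-p)*7.013507] = 17.680332


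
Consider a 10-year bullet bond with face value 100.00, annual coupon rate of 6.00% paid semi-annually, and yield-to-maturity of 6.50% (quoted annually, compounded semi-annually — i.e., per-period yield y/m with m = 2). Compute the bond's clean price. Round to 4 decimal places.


Coupon per period c = face * coupon_rate / m = 3.000000
Periods per year m = 2; per-period yield y/m = 0.032500
Number of cashflows N = 20
Cashflows (t years, CF_t, discount factor 1/(1+y/m)^(m*t), PV):
  t = 0.5000: CF_t = 3.000000, DF = 0.968523, PV = 2.905569
  t = 1.0000: CF_t = 3.000000, DF = 0.938037, PV = 2.814110
  t = 1.5000: CF_t = 3.000000, DF = 0.908510, PV = 2.725531
  t = 2.0000: CF_t = 3.000000, DF = 0.879913, PV = 2.639739
  t = 2.5000: CF_t = 3.000000, DF = 0.852216, PV = 2.556648
  t = 3.0000: CF_t = 3.000000, DF = 0.825391, PV = 2.476172
  t = 3.5000: CF_t = 3.000000, DF = 0.799410, PV = 2.398230
  t = 4.0000: CF_t = 3.000000, DF = 0.774247, PV = 2.322741
  t = 4.5000: CF_t = 3.000000, DF = 0.749876, PV = 2.249628
  t = 5.0000: CF_t = 3.000000, DF = 0.726272, PV = 2.178816
  t = 5.5000: CF_t = 3.000000, DF = 0.703411, PV = 2.110234
  t = 6.0000: CF_t = 3.000000, DF = 0.681270, PV = 2.043810
  t = 6.5000: CF_t = 3.000000, DF = 0.659826, PV = 1.979477
  t = 7.0000: CF_t = 3.000000, DF = 0.639056, PV = 1.917169
  t = 7.5000: CF_t = 3.000000, DF = 0.618941, PV = 1.856822
  t = 8.0000: CF_t = 3.000000, DF = 0.599458, PV = 1.798375
  t = 8.5000: CF_t = 3.000000, DF = 0.580589, PV = 1.741768
  t = 9.0000: CF_t = 3.000000, DF = 0.562314, PV = 1.686942
  t = 9.5000: CF_t = 3.000000, DF = 0.544614, PV = 1.633842
  t = 10.0000: CF_t = 103.000000, DF = 0.527471, PV = 54.329539
Price P = sum_t PV_t = 96.365163

Answer: Price = 96.3652


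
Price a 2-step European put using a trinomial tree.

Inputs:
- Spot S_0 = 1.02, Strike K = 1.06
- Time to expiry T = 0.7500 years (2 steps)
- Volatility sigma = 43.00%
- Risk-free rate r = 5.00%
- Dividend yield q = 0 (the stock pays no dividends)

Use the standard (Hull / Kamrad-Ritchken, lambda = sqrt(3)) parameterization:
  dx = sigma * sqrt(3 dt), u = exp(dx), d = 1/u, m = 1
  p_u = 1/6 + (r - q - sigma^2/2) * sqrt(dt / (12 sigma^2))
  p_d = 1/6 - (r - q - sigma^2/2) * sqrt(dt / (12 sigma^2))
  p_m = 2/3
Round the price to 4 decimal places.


dt = T/N = 0.375000; dx = sigma*sqrt(3*dt) = 0.456084
u = exp(dx) = 1.577883; d = 1/u = 0.633761
p_u = 0.149215, p_m = 0.666667, p_d = 0.184118
Discount per step: exp(-r*dt) = 0.981425
Stock lattice S(k, j) with j the centered position index:
  k=0: S(0,+0) = 1.0200
  k=1: S(1,-1) = 0.6464; S(1,+0) = 1.0200; S(1,+1) = 1.6094
  k=2: S(2,-2) = 0.4097; S(2,-1) = 0.6464; S(2,+0) = 1.0200; S(2,+1) = 1.6094; S(2,+2) = 2.5395
Terminal payoffs V(N, j) = max(K - S_T, 0):
  V(2,-2) = 0.650314; V(2,-1) = 0.413564; V(2,+0) = 0.040000; V(2,+1) = 0.000000; V(2,+2) = 0.000000
Backward induction: V(k, j) = exp(-r*dt) * [p_u * V(k+1, j+1) + p_m * V(k+1, j) + p_d * V(k+1, j-1)]
  V(1,-1) = exp(-r*dt) * [p_u*0.040000 + p_m*0.413564 + p_d*0.650314] = 0.393956
  V(1,+0) = exp(-r*dt) * [p_u*0.000000 + p_m*0.040000 + p_d*0.413564] = 0.100902
  V(1,+1) = exp(-r*dt) * [p_u*0.000000 + p_m*0.000000 + p_d*0.040000] = 0.007228
  V(0,+0) = exp(-r*dt) * [p_u*0.007228 + p_m*0.100902 + p_d*0.393956] = 0.138264

Answer: Price = V(0,0) = 0.1383


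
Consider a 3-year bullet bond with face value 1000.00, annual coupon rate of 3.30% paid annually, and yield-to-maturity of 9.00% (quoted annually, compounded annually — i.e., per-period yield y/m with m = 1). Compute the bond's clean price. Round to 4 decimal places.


Coupon per period c = face * coupon_rate / m = 33.000000
Periods per year m = 1; per-period yield y/m = 0.090000
Number of cashflows N = 3
Cashflows (t years, CF_t, discount factor 1/(1+y/m)^(m*t), PV):
  t = 1.0000: CF_t = 33.000000, DF = 0.917431, PV = 30.275229
  t = 2.0000: CF_t = 33.000000, DF = 0.841680, PV = 27.775440
  t = 3.0000: CF_t = 1033.000000, DF = 0.772183, PV = 797.665535
Price P = sum_t PV_t = 855.716204

Answer: Price = 855.7162


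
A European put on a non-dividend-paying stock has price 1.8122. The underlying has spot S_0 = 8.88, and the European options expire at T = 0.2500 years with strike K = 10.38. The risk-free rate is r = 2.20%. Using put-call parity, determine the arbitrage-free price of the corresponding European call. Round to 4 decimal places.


Put-call parity: C - P = S_0 * exp(-qT) - K * exp(-rT).
S_0 * exp(-qT) = 8.8800 * 1.00000000 = 8.88000000
K * exp(-rT) = 10.3800 * 0.99451510 = 10.32306671
C = P + S*exp(-qT) - K*exp(-rT)
C = 1.8122 + 8.88000000 - 10.32306671 = 0.3691

Answer: Call price = 0.3691


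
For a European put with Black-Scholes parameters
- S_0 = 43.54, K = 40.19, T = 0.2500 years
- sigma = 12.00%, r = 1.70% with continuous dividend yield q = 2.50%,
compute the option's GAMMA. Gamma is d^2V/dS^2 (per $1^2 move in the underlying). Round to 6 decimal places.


Answer: Gamma = 0.062582

Derivation:
d1 = 1.3310307891; d2 = 1.2710307891
phi(d1) = 0.1645139329; exp(-qT) = 0.9937694906; exp(-rT) = 0.9957590185
Gamma = exp(-qT) * phi(d1) / (S * sigma * sqrt(T)) = 0.9937694906 * 0.1645139329 / (43.5400 * 0.1200 * 0.5000000000) = 0.062582


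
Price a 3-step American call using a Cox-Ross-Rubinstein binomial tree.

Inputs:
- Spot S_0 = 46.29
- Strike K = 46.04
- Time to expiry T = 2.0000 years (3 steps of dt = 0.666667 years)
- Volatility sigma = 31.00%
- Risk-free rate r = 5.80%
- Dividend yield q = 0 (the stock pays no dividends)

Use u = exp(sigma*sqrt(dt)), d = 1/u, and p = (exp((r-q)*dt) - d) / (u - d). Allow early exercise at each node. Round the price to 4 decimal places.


dt = T/N = 0.666667
u = exp(sigma*sqrt(dt)) = 1.288030; d = 1/u = 0.776379
p = (exp((r-q)*dt) - d) / (u - d) = 0.514110
Discount per step: exp(-r*dt) = 0.962071
Stock lattice S(k, i) with i counting down-moves:
  k=0: S(0,0) = 46.2900
  k=1: S(1,0) = 59.6229; S(1,1) = 35.9386
  k=2: S(2,0) = 76.7961; S(2,1) = 46.2900; S(2,2) = 27.9020
  k=3: S(3,0) = 98.9157; S(3,1) = 59.6229; S(3,2) = 35.9386; S(3,3) = 21.6625
Terminal payoffs V(N, i) = max(S_T - K, 0):
  V(3,0) = 52.875681; V(3,1) = 13.582910; V(3,2) = 0.000000; V(3,3) = 0.000000
Backward induction: V(k, i) = exp(-r*dt) * [p * V(k+1, i) + (1-p) * V(k+1, i+1)]; then take max(V_cont, immediate exercise) for American.
  V(2,0) = exp(-r*dt) * [p*52.875681 + (1-p)*13.582910] = 32.502334; exercise = 30.756098; V(2,0) = max -> 32.502334
  V(2,1) = exp(-r*dt) * [p*13.582910 + (1-p)*0.000000] = 6.718246; exercise = 0.250000; V(2,1) = max -> 6.718246
  V(2,2) = exp(-r*dt) * [p*0.000000 + (1-p)*0.000000] = 0.000000; exercise = 0.000000; V(2,2) = max -> 0.000000
  V(1,0) = exp(-r*dt) * [p*32.502334 + (1-p)*6.718246] = 19.216505; exercise = 13.582910; V(1,0) = max -> 19.216505
  V(1,1) = exp(-r*dt) * [p*6.718246 + (1-p)*0.000000] = 3.322913; exercise = 0.000000; V(1,1) = max -> 3.322913
  V(0,0) = exp(-r*dt) * [p*19.216505 + (1-p)*3.322913] = 11.058012; exercise = 0.250000; V(0,0) = max -> 11.058012

Answer: Price = V(0,0) = 11.0580


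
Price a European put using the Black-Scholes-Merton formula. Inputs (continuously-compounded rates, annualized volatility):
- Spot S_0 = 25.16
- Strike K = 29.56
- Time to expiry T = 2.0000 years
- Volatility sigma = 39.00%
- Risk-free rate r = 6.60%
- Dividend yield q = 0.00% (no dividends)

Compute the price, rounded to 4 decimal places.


Answer: Price = 5.9275

Derivation:
d1 = (ln(S/K) + (r - q + 0.5*sigma^2) * T) / (sigma * sqrt(T)) = 0.22288973
d2 = d1 - sigma * sqrt(T) = -0.32865356
exp(-rT) = 0.87634100; exp(-qT) = 1.00000000
P = K * exp(-rT) * N(-d2) - S_0 * exp(-qT) * N(-d1)
N(-d1) = 0.41181066; N(-d2) = 0.62879122
P = 29.5600 * 0.87634100 * 0.62879122 - 25.1600 * 1.00000000 * 0.41181066 = 5.9275


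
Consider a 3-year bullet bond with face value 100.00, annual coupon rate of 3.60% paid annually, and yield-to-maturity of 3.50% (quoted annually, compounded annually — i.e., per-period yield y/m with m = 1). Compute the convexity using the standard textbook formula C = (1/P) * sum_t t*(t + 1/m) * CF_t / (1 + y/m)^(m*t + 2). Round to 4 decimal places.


Answer: Convexity = 10.6906

Derivation:
Coupon per period c = face * coupon_rate / m = 3.600000
Periods per year m = 1; per-period yield y/m = 0.035000
Number of cashflows N = 3
Cashflows (t years, CF_t, discount factor 1/(1+y/m)^(m*t), PV):
  t = 1.0000: CF_t = 3.600000, DF = 0.966184, PV = 3.478261
  t = 2.0000: CF_t = 3.600000, DF = 0.933511, PV = 3.360639
  t = 3.0000: CF_t = 103.600000, DF = 0.901943, PV = 93.441264
Price P = sum_t PV_t = 100.280164
Convexity numerator sum_t t*(t + 1/m) * CF_t / (1+y/m)^(m*t + 2):
  t = 1.0000: term = 6.493987
  t = 2.0000: term = 18.823152
  t = 3.0000: term = 1046.741041
Convexity = (1/P) * sum = 1072.058181 / 100.280164 = 10.690631


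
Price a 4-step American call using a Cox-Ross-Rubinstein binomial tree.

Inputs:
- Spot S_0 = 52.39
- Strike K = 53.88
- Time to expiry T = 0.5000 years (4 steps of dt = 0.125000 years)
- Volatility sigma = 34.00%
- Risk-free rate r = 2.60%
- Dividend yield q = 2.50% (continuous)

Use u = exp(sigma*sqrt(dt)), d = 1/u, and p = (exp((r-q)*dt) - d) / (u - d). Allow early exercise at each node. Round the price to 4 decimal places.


Answer: Price = V(0,0) = 4.2748

Derivation:
dt = T/N = 0.125000
u = exp(sigma*sqrt(dt)) = 1.127732; d = 1/u = 0.886736
p = (exp((r-q)*dt) - d) / (u - d) = 0.470503
Discount per step: exp(-r*dt) = 0.996755
Stock lattice S(k, i) with i counting down-moves:
  k=0: S(0,0) = 52.3900
  k=1: S(1,0) = 59.0819; S(1,1) = 46.4561
  k=2: S(2,0) = 66.6285; S(2,1) = 52.3900; S(2,2) = 41.1943
  k=3: S(3,0) = 75.1390; S(3,1) = 59.0819; S(3,2) = 46.4561; S(3,3) = 36.5284
  k=4: S(4,0) = 84.7367; S(4,1) = 66.6285; S(4,2) = 52.3900; S(4,3) = 41.1943; S(4,4) = 32.3911
Terminal payoffs V(N, i) = max(S_T - K, 0):
  V(4,0) = 30.856661; V(4,1) = 12.748475; V(4,2) = 0.000000; V(4,3) = 0.000000; V(4,4) = 0.000000
Backward induction: V(k, i) = exp(-r*dt) * [p * V(k+1, i) + (1-p) * V(k+1, i+1)]; then take max(V_cont, immediate exercise) for American.
  V(3,0) = exp(-r*dt) * [p*30.856661 + (1-p)*12.748475] = 21.199417; exercise = 21.259035; V(3,0) = max -> 21.259035
  V(3,1) = exp(-r*dt) * [p*12.748475 + (1-p)*0.000000] = 5.978731; exercise = 5.201857; V(3,1) = max -> 5.978731
  V(3,2) = exp(-r*dt) * [p*0.000000 + (1-p)*0.000000] = 0.000000; exercise = 0.000000; V(3,2) = max -> 0.000000
  V(3,3) = exp(-r*dt) * [p*0.000000 + (1-p)*0.000000] = 0.000000; exercise = 0.000000; V(3,3) = max -> 0.000000
  V(2,0) = exp(-r*dt) * [p*21.259035 + (1-p)*5.978731] = 13.125430; exercise = 12.748475; V(2,0) = max -> 13.125430
  V(2,1) = exp(-r*dt) * [p*5.978731 + (1-p)*0.000000] = 2.803882; exercise = 0.000000; V(2,1) = max -> 2.803882
  V(2,2) = exp(-r*dt) * [p*0.000000 + (1-p)*0.000000] = 0.000000; exercise = 0.000000; V(2,2) = max -> 0.000000
  V(1,0) = exp(-r*dt) * [p*13.125430 + (1-p)*2.803882] = 7.635344; exercise = 5.201857; V(1,0) = max -> 7.635344
  V(1,1) = exp(-r*dt) * [p*2.803882 + (1-p)*0.000000] = 1.314954; exercise = 0.000000; V(1,1) = max -> 1.314954
  V(0,0) = exp(-r*dt) * [p*7.635344 + (1-p)*1.314954] = 4.274800; exercise = 0.000000; V(0,0) = max -> 4.274800


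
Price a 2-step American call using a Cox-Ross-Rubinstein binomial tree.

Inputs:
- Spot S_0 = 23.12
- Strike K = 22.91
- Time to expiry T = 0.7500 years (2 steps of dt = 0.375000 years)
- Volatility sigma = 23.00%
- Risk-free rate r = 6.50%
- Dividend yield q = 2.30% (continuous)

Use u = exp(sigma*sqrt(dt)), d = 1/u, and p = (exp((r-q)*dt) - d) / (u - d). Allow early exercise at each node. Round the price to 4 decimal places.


Answer: Price = V(0,0) = 2.0990

Derivation:
dt = T/N = 0.375000
u = exp(sigma*sqrt(dt)) = 1.151247; d = 1/u = 0.868623
p = (exp((r-q)*dt) - d) / (u - d) = 0.521016
Discount per step: exp(-r*dt) = 0.975920
Stock lattice S(k, i) with i counting down-moves:
  k=0: S(0,0) = 23.1200
  k=1: S(1,0) = 26.6168; S(1,1) = 20.0826
  k=2: S(2,0) = 30.6425; S(2,1) = 23.1200; S(2,2) = 17.4442
Terminal payoffs V(N, i) = max(S_T - K, 0):
  V(2,0) = 7.732544; V(2,1) = 0.210000; V(2,2) = 0.000000
Backward induction: V(k, i) = exp(-r*dt) * [p * V(k+1, i) + (1-p) * V(k+1, i+1)]; then take max(V_cont, immediate exercise) for American.
  V(1,0) = exp(-r*dt) * [p*7.732544 + (1-p)*0.210000] = 4.029927; exercise = 3.706830; V(1,0) = max -> 4.029927
  V(1,1) = exp(-r*dt) * [p*0.210000 + (1-p)*0.000000] = 0.106779; exercise = 0.000000; V(1,1) = max -> 0.106779
  V(0,0) = exp(-r*dt) * [p*4.029927 + (1-p)*0.106779] = 2.099008; exercise = 0.210000; V(0,0) = max -> 2.099008


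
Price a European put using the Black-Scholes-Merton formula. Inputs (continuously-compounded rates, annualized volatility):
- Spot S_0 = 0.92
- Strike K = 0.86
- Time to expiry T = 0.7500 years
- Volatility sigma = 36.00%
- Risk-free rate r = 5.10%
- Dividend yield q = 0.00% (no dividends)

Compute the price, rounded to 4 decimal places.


Answer: Price = 0.0682

Derivation:
d1 = (ln(S/K) + (r - q + 0.5*sigma^2) * T) / (sigma * sqrt(T)) = 0.49488951
d2 = d1 - sigma * sqrt(T) = 0.18312037
exp(-rT) = 0.96247229; exp(-qT) = 1.00000000
P = K * exp(-rT) * N(-d2) - S_0 * exp(-qT) * N(-d1)
N(-d1) = 0.31033906; N(-d2) = 0.42735179
P = 0.8600 * 0.96247229 * 0.42735179 - 0.9200 * 1.00000000 * 0.31033906 = 0.0682


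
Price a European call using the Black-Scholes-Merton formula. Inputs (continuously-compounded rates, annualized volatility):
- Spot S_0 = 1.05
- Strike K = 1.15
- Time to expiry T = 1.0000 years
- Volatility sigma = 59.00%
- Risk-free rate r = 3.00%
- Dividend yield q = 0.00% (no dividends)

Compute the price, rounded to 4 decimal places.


Answer: Price = 0.2196

Derivation:
d1 = (ln(S/K) + (r - q + 0.5*sigma^2) * T) / (sigma * sqrt(T)) = 0.19165800
d2 = d1 - sigma * sqrt(T) = -0.39834200
exp(-rT) = 0.97044553; exp(-qT) = 1.00000000
C = S_0 * exp(-qT) * N(d1) - K * exp(-rT) * N(d2)
N(d1) = 0.57599495; N(d2) = 0.34518905
C = 1.0500 * 1.00000000 * 0.57599495 - 1.1500 * 0.97044553 * 0.34518905 = 0.2196


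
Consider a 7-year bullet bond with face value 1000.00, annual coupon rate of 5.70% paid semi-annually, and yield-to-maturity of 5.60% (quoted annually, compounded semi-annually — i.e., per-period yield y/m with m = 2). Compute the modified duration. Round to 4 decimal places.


Answer: Modified duration = 5.7127

Derivation:
Coupon per period c = face * coupon_rate / m = 28.500000
Periods per year m = 2; per-period yield y/m = 0.028000
Number of cashflows N = 14
Cashflows (t years, CF_t, discount factor 1/(1+y/m)^(m*t), PV):
  t = 0.5000: CF_t = 28.500000, DF = 0.972763, PV = 27.723735
  t = 1.0000: CF_t = 28.500000, DF = 0.946267, PV = 26.968614
  t = 1.5000: CF_t = 28.500000, DF = 0.920493, PV = 26.234061
  t = 2.0000: CF_t = 28.500000, DF = 0.895422, PV = 25.519514
  t = 2.5000: CF_t = 28.500000, DF = 0.871033, PV = 24.824430
  t = 3.0000: CF_t = 28.500000, DF = 0.847308, PV = 24.148278
  t = 3.5000: CF_t = 28.500000, DF = 0.824230, PV = 23.490543
  t = 4.0000: CF_t = 28.500000, DF = 0.801780, PV = 22.850723
  t = 4.5000: CF_t = 28.500000, DF = 0.779941, PV = 22.228330
  t = 5.0000: CF_t = 28.500000, DF = 0.758698, PV = 21.622889
  t = 5.5000: CF_t = 28.500000, DF = 0.738033, PV = 21.033938
  t = 6.0000: CF_t = 28.500000, DF = 0.717931, PV = 20.461030
  t = 6.5000: CF_t = 28.500000, DF = 0.698376, PV = 19.903725
  t = 7.0000: CF_t = 1028.500000, DF = 0.679354, PV = 698.716004
Price P = sum_t PV_t = 1005.725814
First compute Macaulay numerator sum_t t * PV_t:
  t * PV_t at t = 0.5000: 13.861868
  t * PV_t at t = 1.0000: 26.968614
  t * PV_t at t = 1.5000: 39.351091
  t * PV_t at t = 2.0000: 51.039028
  t * PV_t at t = 2.5000: 62.061075
  t * PV_t at t = 3.0000: 72.444835
  t * PV_t at t = 3.5000: 82.216901
  t * PV_t at t = 4.0000: 91.402891
  t * PV_t at t = 4.5000: 100.027483
  t * PV_t at t = 5.0000: 108.114444
  t * PV_t at t = 5.5000: 115.686661
  t * PV_t at t = 6.0000: 122.766178
  t * PV_t at t = 6.5000: 129.374215
  t * PV_t at t = 7.0000: 4891.012028
Macaulay duration D = 5906.327311 / 1005.725814 = 5.872701
Modified duration = D / (1 + y/m) = 5.872701 / (1 + 0.028000) = 5.712744


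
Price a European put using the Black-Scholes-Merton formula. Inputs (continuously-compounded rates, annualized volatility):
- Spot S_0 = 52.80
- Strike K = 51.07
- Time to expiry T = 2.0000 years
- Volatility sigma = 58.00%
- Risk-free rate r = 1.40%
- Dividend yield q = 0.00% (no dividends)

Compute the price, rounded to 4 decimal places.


Answer: Price = 14.7786

Derivation:
d1 = (ln(S/K) + (r - q + 0.5*sigma^2) * T) / (sigma * sqrt(T)) = 0.48487281
d2 = d1 - sigma * sqrt(T) = -0.33537105
exp(-rT) = 0.97238837; exp(-qT) = 1.00000000
P = K * exp(-rT) * N(-d2) - S_0 * exp(-qT) * N(-d1)
N(-d1) = 0.31388328; N(-d2) = 0.63132740
P = 51.0700 * 0.97238837 * 0.63132740 - 52.8000 * 1.00000000 * 0.31388328 = 14.7786


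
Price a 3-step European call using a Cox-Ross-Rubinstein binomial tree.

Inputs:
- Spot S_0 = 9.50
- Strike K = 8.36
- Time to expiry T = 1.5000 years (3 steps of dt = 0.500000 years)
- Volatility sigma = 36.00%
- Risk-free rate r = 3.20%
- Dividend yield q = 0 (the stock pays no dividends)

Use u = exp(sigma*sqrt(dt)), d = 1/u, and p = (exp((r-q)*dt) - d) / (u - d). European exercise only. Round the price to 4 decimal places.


dt = T/N = 0.500000
u = exp(sigma*sqrt(dt)) = 1.289892; d = 1/u = 0.775259
p = (exp((r-q)*dt) - d) / (u - d) = 0.468042
Discount per step: exp(-r*dt) = 0.984127
Stock lattice S(k, i) with i counting down-moves:
  k=0: S(0,0) = 9.5000
  k=1: S(1,0) = 12.2540; S(1,1) = 7.3650
  k=2: S(2,0) = 15.8063; S(2,1) = 9.5000; S(2,2) = 5.7097
  k=3: S(3,0) = 20.3884; S(3,1) = 12.2540; S(3,2) = 7.3650; S(3,3) = 4.4265
Terminal payoffs V(N, i) = max(S_T - K, 0):
  V(3,0) = 12.028421; V(3,1) = 3.893973; V(3,2) = 0.000000; V(3,3) = 0.000000
Backward induction: V(k, i) = exp(-r*dt) * [p * V(k+1, i) + (1-p) * V(k+1, i+1)].
  V(2,0) = exp(-r*dt) * [p*12.028421 + (1-p)*3.893973] = 7.578997
  V(2,1) = exp(-r*dt) * [p*3.893973 + (1-p)*0.000000] = 1.793614
  V(2,2) = exp(-r*dt) * [p*0.000000 + (1-p)*0.000000] = 0.000000
  V(1,0) = exp(-r*dt) * [p*7.578997 + (1-p)*1.793614] = 4.429967
  V(1,1) = exp(-r*dt) * [p*1.793614 + (1-p)*0.000000] = 0.826162
  V(0,0) = exp(-r*dt) * [p*4.429967 + (1-p)*0.826162] = 2.473008

Answer: Price = V(0,0) = 2.4730
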